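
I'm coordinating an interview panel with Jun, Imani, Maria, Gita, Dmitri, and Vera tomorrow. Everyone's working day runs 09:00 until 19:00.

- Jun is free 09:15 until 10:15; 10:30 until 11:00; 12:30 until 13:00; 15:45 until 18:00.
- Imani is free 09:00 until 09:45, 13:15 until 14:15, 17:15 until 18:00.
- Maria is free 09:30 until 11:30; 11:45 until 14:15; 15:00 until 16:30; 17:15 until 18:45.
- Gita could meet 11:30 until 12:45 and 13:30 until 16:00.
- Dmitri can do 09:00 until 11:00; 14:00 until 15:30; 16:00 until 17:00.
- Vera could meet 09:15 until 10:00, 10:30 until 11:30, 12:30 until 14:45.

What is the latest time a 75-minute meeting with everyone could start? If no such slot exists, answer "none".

Jun ∩ Imani: 09:15-09:45, 17:15-18:00.
Jun ∩ Imani ∩ Maria: 09:30-09:45, 17:15-18:00.
Jun ∩ Imani ∩ Maria ∩ Gita: ∅.
Jun ∩ Imani ∩ Maria ∩ Gita ∩ Dmitri: ∅.
Jun ∩ Imani ∩ Maria ∩ Gita ∩ Dmitri ∩ Vera: ∅.
There is no time when everyone is free.
No common window is at least 75 minutes long.

none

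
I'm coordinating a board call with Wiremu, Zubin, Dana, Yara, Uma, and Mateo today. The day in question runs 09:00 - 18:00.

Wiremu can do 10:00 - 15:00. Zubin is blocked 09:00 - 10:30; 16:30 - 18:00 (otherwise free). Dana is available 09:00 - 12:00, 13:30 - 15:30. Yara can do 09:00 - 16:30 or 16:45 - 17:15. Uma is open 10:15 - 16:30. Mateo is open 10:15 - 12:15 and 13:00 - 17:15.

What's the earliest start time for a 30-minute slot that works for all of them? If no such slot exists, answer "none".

Wiremu free: 10:00-15:00.
Zubin free: 10:30-16:30 (invert busy blocks within the working day).
Dana free: 09:00-12:00, 13:30-15:30.
Yara free: 09:00-16:30, 16:45-17:15.
Uma free: 10:15-16:30.
Mateo free: 10:15-12:15, 13:00-17:15.
Wiremu ∩ Zubin: 10:30-15:00.
Wiremu ∩ Zubin ∩ Dana: 10:30-12:00, 13:30-15:00.
Wiremu ∩ Zubin ∩ Dana ∩ Yara: 10:30-12:00, 13:30-15:00.
Wiremu ∩ Zubin ∩ Dana ∩ Yara ∩ Uma: 10:30-12:00, 13:30-15:00.
Wiremu ∩ Zubin ∩ Dana ∩ Yara ∩ Uma ∩ Mateo: 10:30-12:00, 13:30-15:00.
Those are the intersection windows.
The first common window of at least 30 minutes is 10:30-12:00, so the earliest start is 10:30.

10:30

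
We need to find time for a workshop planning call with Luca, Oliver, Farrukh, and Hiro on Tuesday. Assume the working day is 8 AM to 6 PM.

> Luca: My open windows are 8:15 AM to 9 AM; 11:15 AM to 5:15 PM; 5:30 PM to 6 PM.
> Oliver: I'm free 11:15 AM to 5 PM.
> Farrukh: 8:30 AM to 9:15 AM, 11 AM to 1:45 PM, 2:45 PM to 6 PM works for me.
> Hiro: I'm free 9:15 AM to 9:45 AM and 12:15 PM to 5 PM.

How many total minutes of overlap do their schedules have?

225

Luca ∩ Oliver: 11:15-17:00.
Luca ∩ Oliver ∩ Farrukh: 11:15-13:45, 14:45-17:00.
Luca ∩ Oliver ∩ Farrukh ∩ Hiro: 12:15-13:45, 14:45-17:00.
Those are the intersection windows.
Summing the common windows: 90 + 135 = 225 minutes.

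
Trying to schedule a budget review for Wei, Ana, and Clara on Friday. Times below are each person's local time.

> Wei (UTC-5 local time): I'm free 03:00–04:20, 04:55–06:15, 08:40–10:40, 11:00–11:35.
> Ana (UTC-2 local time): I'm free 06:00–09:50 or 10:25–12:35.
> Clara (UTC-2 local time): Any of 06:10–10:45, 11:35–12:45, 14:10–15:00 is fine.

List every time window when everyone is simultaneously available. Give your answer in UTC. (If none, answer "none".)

08:10-09:20, 09:55-11:15, 13:40-14:35

Wei in UTC: 08:00-09:20, 09:55-11:15, 13:40-15:40, 16:00-16:35 (add 5h to convert from UTC-5).
Ana in UTC: 08:00-11:50, 12:25-14:35 (add 2h to convert from UTC-2).
Clara in UTC: 08:10-12:45, 13:35-14:45, 16:10-17:00 (add 2h to convert from UTC-2).
Wei ∩ Ana: 08:00-09:20, 09:55-11:15, 13:40-14:35.
Wei ∩ Ana ∩ Clara: 08:10-09:20, 09:55-11:15, 13:40-14:35.
So the common availability across everyone is 08:10-09:20, 09:55-11:15, 13:40-14:35.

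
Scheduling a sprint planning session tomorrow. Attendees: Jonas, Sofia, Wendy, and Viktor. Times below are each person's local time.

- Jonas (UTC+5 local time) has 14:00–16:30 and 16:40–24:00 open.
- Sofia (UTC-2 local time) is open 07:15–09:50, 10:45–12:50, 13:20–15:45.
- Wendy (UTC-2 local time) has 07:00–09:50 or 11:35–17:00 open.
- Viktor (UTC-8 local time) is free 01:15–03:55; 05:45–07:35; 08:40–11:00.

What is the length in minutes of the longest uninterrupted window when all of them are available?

Jonas in UTC: 09:00-11:30, 11:40-19:00 (subtract 5h to convert from UTC+5).
Sofia in UTC: 09:15-11:50, 12:45-14:50, 15:20-17:45 (add 2h to convert from UTC-2).
Wendy in UTC: 09:00-11:50, 13:35-19:00 (add 2h to convert from UTC-2).
Viktor in UTC: 09:15-11:55, 13:45-15:35, 16:40-19:00 (add 8h to convert from UTC-8).
Jonas ∩ Sofia: 09:15-11:30, 11:40-11:50, 12:45-14:50, 15:20-17:45.
Jonas ∩ Sofia ∩ Wendy: 09:15-11:30, 11:40-11:50, 13:35-14:50, 15:20-17:45.
Jonas ∩ Sofia ∩ Wendy ∩ Viktor: 09:15-11:30, 11:40-11:50, 13:45-14:50, 15:20-15:35, 16:40-17:45.
The longest is 09:15-11:30 at 135 minutes.

135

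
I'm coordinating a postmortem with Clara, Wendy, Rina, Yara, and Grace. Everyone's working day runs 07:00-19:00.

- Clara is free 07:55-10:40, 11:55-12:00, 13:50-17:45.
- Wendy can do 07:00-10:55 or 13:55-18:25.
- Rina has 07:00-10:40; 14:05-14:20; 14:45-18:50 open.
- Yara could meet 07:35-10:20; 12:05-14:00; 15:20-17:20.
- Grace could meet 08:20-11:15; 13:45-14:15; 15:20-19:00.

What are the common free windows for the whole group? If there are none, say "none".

08:20-10:20, 15:20-17:20

Clara ∩ Wendy: 07:55-10:40, 13:55-17:45.
Clara ∩ Wendy ∩ Rina: 07:55-10:40, 14:05-14:20, 14:45-17:45.
Clara ∩ Wendy ∩ Rina ∩ Yara: 07:55-10:20, 15:20-17:20.
Clara ∩ Wendy ∩ Rina ∩ Yara ∩ Grace: 08:20-10:20, 15:20-17:20.
So the common availability across everyone is 08:20-10:20, 15:20-17:20.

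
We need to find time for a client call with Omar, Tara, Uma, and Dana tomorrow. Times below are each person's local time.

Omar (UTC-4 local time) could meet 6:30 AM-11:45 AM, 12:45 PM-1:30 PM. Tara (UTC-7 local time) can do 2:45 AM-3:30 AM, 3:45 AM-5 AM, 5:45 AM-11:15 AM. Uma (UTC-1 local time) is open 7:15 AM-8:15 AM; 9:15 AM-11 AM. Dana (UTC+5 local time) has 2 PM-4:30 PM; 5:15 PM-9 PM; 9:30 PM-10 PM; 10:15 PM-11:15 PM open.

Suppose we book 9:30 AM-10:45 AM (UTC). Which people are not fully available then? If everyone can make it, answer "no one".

Omar, Tara, Uma

Omar in UTC: 10:30-15:45, 16:45-17:30 (add 4h to convert from UTC-4).
Tara in UTC: 09:45-10:30, 10:45-12:00, 12:45-18:15 (add 7h to convert from UTC-7).
Uma in UTC: 08:15-09:15, 10:15-12:00 (add 1h to convert from UTC-1).
Dana in UTC: 09:00-11:30, 12:15-16:00, 16:30-17:00, 17:15-18:15 (subtract 5h to convert from UTC+5).
Omar: not fully free for 09:30-10:45. Tara: not fully free for 09:30-10:45. Uma: not fully free for 09:30-10:45. Dana: free for 09:30-10:45.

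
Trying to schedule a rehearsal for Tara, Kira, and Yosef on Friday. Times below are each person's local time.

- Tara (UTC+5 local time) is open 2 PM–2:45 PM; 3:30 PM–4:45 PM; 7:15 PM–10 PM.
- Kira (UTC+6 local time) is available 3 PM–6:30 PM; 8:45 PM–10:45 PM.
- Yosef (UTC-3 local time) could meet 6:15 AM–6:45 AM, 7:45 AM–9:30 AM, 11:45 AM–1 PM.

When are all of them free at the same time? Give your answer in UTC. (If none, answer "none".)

09:15-09:45, 10:45-11:45, 14:45-16:00

Tara in UTC: 09:00-09:45, 10:30-11:45, 14:15-17:00 (subtract 5h to convert from UTC+5).
Kira in UTC: 09:00-12:30, 14:45-16:45 (subtract 6h to convert from UTC+6).
Yosef in UTC: 09:15-09:45, 10:45-12:30, 14:45-16:00 (add 3h to convert from UTC-3).
Tara ∩ Kira: 09:00-09:45, 10:30-11:45, 14:45-16:45.
Tara ∩ Kira ∩ Yosef: 09:15-09:45, 10:45-11:45, 14:45-16:00.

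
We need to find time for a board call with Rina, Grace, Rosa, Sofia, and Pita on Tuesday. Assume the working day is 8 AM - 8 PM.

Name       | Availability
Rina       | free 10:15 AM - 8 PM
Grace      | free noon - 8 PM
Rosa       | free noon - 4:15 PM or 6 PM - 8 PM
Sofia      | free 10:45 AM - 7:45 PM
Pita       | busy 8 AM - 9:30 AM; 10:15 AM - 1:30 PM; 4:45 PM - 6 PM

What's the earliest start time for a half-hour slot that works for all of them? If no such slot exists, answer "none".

Rina free: 10:15-20:00.
Grace free: 12:00-20:00.
Rosa free: 12:00-16:15, 18:00-20:00.
Sofia free: 10:45-19:45.
Pita free: 09:30-10:15, 13:30-16:45, 18:00-20:00 (invert busy blocks within the working day).
Rina ∩ Grace: 12:00-20:00.
Rina ∩ Grace ∩ Rosa: 12:00-16:15, 18:00-20:00.
Rina ∩ Grace ∩ Rosa ∩ Sofia: 12:00-16:15, 18:00-19:45.
Rina ∩ Grace ∩ Rosa ∩ Sofia ∩ Pita: 13:30-16:15, 18:00-19:45.
The first common window of at least 30 minutes is 13:30-16:15, so the earliest start is 13:30.

13:30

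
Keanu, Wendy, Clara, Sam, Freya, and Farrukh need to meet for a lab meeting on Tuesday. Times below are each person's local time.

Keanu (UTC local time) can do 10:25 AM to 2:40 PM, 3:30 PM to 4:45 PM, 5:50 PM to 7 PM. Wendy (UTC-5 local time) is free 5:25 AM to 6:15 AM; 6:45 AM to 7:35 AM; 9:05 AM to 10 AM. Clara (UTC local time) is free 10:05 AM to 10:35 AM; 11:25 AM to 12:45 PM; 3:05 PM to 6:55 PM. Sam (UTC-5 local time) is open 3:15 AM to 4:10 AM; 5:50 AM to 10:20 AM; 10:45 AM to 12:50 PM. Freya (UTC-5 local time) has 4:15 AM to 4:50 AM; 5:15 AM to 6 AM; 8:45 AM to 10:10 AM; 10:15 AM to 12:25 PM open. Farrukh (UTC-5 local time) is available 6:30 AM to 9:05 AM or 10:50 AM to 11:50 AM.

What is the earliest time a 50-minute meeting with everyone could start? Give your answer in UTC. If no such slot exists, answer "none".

Keanu in UTC: 10:25-14:40, 15:30-16:45, 17:50-19:00.
Wendy in UTC: 10:25-11:15, 11:45-12:35, 14:05-15:00 (add 5h to convert from UTC-5).
Clara in UTC: 10:05-10:35, 11:25-12:45, 15:05-18:55.
Sam in UTC: 08:15-09:10, 10:50-15:20, 15:45-17:50 (add 5h to convert from UTC-5).
Freya in UTC: 09:15-09:50, 10:15-11:00, 13:45-15:10, 15:15-17:25 (add 5h to convert from UTC-5).
Farrukh in UTC: 11:30-14:05, 15:50-16:50 (add 5h to convert from UTC-5).
Keanu ∩ Wendy: 10:25-11:15, 11:45-12:35, 14:05-14:40.
Keanu ∩ Wendy ∩ Clara: 10:25-10:35, 11:45-12:35.
Keanu ∩ Wendy ∩ Clara ∩ Sam: 11:45-12:35.
Keanu ∩ Wendy ∩ Clara ∩ Sam ∩ Freya: ∅.
Keanu ∩ Wendy ∩ Clara ∩ Sam ∩ Freya ∩ Farrukh: ∅.
There is no time when everyone is free.
No common window is at least 50 minutes long.

none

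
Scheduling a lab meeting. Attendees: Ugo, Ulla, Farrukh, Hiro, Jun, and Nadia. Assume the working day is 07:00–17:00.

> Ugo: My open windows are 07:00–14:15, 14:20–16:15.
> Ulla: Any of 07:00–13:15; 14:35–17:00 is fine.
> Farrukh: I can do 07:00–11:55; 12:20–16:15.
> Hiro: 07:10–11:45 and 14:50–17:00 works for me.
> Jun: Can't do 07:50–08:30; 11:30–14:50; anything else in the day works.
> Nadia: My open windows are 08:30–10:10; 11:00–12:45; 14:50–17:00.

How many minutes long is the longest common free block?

Ugo free: 07:00-14:15, 14:20-16:15.
Ulla free: 07:00-13:15, 14:35-17:00.
Farrukh free: 07:00-11:55, 12:20-16:15.
Hiro free: 07:10-11:45, 14:50-17:00.
Jun free: 07:00-07:50, 08:30-11:30, 14:50-17:00 (invert busy blocks within the working day).
Nadia free: 08:30-10:10, 11:00-12:45, 14:50-17:00.
Ugo ∩ Ulla: 07:00-13:15, 14:35-16:15.
Ugo ∩ Ulla ∩ Farrukh: 07:00-11:55, 12:20-13:15, 14:35-16:15.
Ugo ∩ Ulla ∩ Farrukh ∩ Hiro: 07:10-11:45, 14:50-16:15.
Ugo ∩ Ulla ∩ Farrukh ∩ Hiro ∩ Jun: 07:10-07:50, 08:30-11:30, 14:50-16:15.
Ugo ∩ Ulla ∩ Farrukh ∩ Hiro ∩ Jun ∩ Nadia: 08:30-10:10, 11:00-11:30, 14:50-16:15.
The longest is 08:30-10:10 at 100 minutes.

100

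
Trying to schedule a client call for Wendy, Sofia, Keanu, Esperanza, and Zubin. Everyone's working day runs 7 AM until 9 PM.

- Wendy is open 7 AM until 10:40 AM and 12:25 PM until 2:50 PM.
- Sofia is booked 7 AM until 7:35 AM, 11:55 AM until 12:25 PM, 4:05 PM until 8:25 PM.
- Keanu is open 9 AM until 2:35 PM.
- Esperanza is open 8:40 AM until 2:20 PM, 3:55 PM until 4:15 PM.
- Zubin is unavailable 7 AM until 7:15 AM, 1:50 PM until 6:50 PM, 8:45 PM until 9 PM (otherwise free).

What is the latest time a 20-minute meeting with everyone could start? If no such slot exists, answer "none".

Wendy free: 07:00-10:40, 12:25-14:50.
Sofia free: 07:35-11:55, 12:25-16:05, 20:25-21:00 (invert busy blocks within the working day).
Keanu free: 09:00-14:35.
Esperanza free: 08:40-14:20, 15:55-16:15.
Zubin free: 07:15-13:50, 18:50-20:45 (invert busy blocks within the working day).
Wendy ∩ Sofia: 07:35-10:40, 12:25-14:50.
Wendy ∩ Sofia ∩ Keanu: 09:00-10:40, 12:25-14:35.
Wendy ∩ Sofia ∩ Keanu ∩ Esperanza: 09:00-10:40, 12:25-14:20.
Wendy ∩ Sofia ∩ Keanu ∩ Esperanza ∩ Zubin: 09:00-10:40, 12:25-13:50.
The last common window of at least 20 minutes is 12:25-13:50; a 20-minute meeting can start as late as 13:30 and still end by 13:50.

13:30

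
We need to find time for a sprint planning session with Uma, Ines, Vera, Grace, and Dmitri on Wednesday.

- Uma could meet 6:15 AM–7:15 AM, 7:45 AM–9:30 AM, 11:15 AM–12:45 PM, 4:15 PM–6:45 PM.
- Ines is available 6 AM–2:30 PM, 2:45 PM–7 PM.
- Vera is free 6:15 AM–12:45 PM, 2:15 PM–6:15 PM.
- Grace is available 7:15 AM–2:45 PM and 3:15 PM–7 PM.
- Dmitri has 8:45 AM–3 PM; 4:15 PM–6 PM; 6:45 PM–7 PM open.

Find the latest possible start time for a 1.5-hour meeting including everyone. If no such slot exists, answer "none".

16:30

Uma ∩ Ines: 06:15-07:15, 07:45-09:30, 11:15-12:45, 16:15-18:45.
Uma ∩ Ines ∩ Vera: 06:15-07:15, 07:45-09:30, 11:15-12:45, 16:15-18:15.
Uma ∩ Ines ∩ Vera ∩ Grace: 07:45-09:30, 11:15-12:45, 16:15-18:15.
Uma ∩ Ines ∩ Vera ∩ Grace ∩ Dmitri: 08:45-09:30, 11:15-12:45, 16:15-18:00.
So the common availability across everyone is 08:45-09:30, 11:15-12:45, 16:15-18:00.
The last common window of at least 90 minutes is 16:15-18:00; a 90-minute meeting can start as late as 16:30 and still end by 18:00.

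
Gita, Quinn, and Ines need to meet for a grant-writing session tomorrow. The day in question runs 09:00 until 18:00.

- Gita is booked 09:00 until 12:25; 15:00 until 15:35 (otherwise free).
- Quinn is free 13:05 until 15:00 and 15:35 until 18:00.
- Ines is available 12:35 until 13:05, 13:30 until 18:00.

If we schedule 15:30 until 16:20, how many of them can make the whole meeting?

1

Gita free: 12:25-15:00, 15:35-18:00 (invert busy blocks within the working day).
Quinn free: 13:05-15:00, 15:35-18:00.
Ines free: 12:35-13:05, 13:30-18:00.
Ines can make the full 15:30-16:20 slot — that's 1.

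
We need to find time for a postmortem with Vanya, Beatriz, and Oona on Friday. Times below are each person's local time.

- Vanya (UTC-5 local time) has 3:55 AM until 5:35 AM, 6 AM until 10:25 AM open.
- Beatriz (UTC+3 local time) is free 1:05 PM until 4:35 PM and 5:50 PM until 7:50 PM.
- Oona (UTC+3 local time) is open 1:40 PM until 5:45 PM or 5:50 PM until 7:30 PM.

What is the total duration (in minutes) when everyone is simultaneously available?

Vanya in UTC: 08:55-10:35, 11:00-15:25 (add 5h to convert from UTC-5).
Beatriz in UTC: 10:05-13:35, 14:50-16:50 (subtract 3h to convert from UTC+3).
Oona in UTC: 10:40-14:45, 14:50-16:30 (subtract 3h to convert from UTC+3).
Vanya ∩ Beatriz: 10:05-10:35, 11:00-13:35, 14:50-15:25.
Vanya ∩ Beatriz ∩ Oona: 11:00-13:35, 14:50-15:25.
Summing the common windows: 155 + 35 = 190 minutes.

190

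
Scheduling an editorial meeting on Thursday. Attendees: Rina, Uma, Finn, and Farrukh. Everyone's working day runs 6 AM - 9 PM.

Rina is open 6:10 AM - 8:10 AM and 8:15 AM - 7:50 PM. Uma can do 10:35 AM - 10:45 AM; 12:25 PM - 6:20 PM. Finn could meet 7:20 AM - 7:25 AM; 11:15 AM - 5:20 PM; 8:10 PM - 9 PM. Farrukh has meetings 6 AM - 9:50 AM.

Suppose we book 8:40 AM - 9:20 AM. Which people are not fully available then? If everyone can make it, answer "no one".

Farrukh, Finn, Uma

Rina free: 06:10-08:10, 08:15-19:50.
Uma free: 10:35-10:45, 12:25-18:20.
Finn free: 07:20-07:25, 11:15-17:20, 20:10-21:00.
Farrukh free: 09:50-21:00 (invert busy blocks within the working day).
Rina: free for 08:40-09:20. Uma: not fully free for 08:40-09:20. Finn: not fully free for 08:40-09:20. Farrukh: not fully free for 08:40-09:20.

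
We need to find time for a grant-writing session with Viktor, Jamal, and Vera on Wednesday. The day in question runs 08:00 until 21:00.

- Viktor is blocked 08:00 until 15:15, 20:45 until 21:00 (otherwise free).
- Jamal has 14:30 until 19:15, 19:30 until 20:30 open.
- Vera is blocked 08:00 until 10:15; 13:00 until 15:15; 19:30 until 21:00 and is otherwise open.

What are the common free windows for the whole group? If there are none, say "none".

15:15-19:15

Viktor free: 15:15-20:45 (invert busy blocks within the working day).
Jamal free: 14:30-19:15, 19:30-20:30.
Vera free: 10:15-13:00, 15:15-19:30 (invert busy blocks within the working day).
Viktor ∩ Jamal: 15:15-19:15, 19:30-20:30.
Viktor ∩ Jamal ∩ Vera: 15:15-19:15.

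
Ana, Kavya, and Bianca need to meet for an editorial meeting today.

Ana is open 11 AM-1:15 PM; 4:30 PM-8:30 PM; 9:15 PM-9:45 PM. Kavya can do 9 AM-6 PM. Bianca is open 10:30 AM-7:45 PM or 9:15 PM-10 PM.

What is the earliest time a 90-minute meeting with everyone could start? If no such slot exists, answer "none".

Ana ∩ Kavya: 11:00-13:15, 16:30-18:00.
Ana ∩ Kavya ∩ Bianca: 11:00-13:15, 16:30-18:00.
The first common window of at least 90 minutes is 11:00-13:15, so the earliest start is 11:00.

11:00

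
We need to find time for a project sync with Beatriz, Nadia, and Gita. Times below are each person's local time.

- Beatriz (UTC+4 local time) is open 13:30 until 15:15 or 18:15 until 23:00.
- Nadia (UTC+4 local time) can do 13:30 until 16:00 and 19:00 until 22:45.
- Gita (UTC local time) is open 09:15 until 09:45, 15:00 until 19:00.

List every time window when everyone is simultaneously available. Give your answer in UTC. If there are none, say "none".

Beatriz in UTC: 09:30-11:15, 14:15-19:00 (subtract 4h to convert from UTC+4).
Nadia in UTC: 09:30-12:00, 15:00-18:45 (subtract 4h to convert from UTC+4).
Gita in UTC: 09:15-09:45, 15:00-19:00.
Beatriz ∩ Nadia: 09:30-11:15, 15:00-18:45.
Beatriz ∩ Nadia ∩ Gita: 09:30-09:45, 15:00-18:45.
So the common availability across everyone is 09:30-09:45, 15:00-18:45.

09:30-09:45, 15:00-18:45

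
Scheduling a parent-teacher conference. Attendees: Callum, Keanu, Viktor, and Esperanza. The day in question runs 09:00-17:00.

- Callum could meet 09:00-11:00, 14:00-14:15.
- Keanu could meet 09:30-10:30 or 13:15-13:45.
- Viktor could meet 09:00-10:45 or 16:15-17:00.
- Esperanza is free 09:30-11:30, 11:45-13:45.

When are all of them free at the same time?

Callum ∩ Keanu: 09:30-10:30.
Callum ∩ Keanu ∩ Viktor: 09:30-10:30.
Callum ∩ Keanu ∩ Viktor ∩ Esperanza: 09:30-10:30.

09:30-10:30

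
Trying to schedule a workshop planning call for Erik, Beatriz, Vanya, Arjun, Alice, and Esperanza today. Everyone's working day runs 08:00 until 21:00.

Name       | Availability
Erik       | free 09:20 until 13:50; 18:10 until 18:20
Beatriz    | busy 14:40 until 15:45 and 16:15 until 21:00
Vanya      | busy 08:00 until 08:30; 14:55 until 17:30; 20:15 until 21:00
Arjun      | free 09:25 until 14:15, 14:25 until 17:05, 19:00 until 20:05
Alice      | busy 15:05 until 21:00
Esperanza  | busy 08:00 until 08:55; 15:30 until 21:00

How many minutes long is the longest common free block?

265

Erik free: 09:20-13:50, 18:10-18:20.
Beatriz free: 08:00-14:40, 15:45-16:15 (invert busy blocks within the working day).
Vanya free: 08:30-14:55, 17:30-20:15 (invert busy blocks within the working day).
Arjun free: 09:25-14:15, 14:25-17:05, 19:00-20:05.
Alice free: 08:00-15:05 (invert busy blocks within the working day).
Esperanza free: 08:55-15:30 (invert busy blocks within the working day).
Erik ∩ Beatriz: 09:20-13:50.
Erik ∩ Beatriz ∩ Vanya: 09:20-13:50.
Erik ∩ Beatriz ∩ Vanya ∩ Arjun: 09:25-13:50.
Erik ∩ Beatriz ∩ Vanya ∩ Arjun ∩ Alice: 09:25-13:50.
Erik ∩ Beatriz ∩ Vanya ∩ Arjun ∩ Alice ∩ Esperanza: 09:25-13:50.
The longest is 09:25-13:50 at 265 minutes.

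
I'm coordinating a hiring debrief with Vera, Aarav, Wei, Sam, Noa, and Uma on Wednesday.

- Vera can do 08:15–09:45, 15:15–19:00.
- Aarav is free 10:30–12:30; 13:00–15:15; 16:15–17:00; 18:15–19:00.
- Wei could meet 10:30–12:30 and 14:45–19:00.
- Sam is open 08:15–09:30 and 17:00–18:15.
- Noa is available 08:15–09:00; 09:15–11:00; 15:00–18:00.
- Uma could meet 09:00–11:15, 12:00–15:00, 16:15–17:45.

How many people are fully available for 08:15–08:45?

Vera, Sam, and Noa can make the full 08:15-08:45 slot — that's 3.

3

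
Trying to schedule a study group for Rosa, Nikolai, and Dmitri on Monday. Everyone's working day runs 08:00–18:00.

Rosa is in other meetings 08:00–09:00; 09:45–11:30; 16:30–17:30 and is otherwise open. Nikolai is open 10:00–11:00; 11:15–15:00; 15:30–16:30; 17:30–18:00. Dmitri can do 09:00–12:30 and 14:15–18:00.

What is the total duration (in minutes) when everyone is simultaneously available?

195

Rosa free: 09:00-09:45, 11:30-16:30, 17:30-18:00 (invert busy blocks within the working day).
Nikolai free: 10:00-11:00, 11:15-15:00, 15:30-16:30, 17:30-18:00.
Dmitri free: 09:00-12:30, 14:15-18:00.
Rosa ∩ Nikolai: 11:30-15:00, 15:30-16:30, 17:30-18:00.
Rosa ∩ Nikolai ∩ Dmitri: 11:30-12:30, 14:15-15:00, 15:30-16:30, 17:30-18:00.
Summing the common windows: 60 + 45 + 60 + 30 = 195 minutes.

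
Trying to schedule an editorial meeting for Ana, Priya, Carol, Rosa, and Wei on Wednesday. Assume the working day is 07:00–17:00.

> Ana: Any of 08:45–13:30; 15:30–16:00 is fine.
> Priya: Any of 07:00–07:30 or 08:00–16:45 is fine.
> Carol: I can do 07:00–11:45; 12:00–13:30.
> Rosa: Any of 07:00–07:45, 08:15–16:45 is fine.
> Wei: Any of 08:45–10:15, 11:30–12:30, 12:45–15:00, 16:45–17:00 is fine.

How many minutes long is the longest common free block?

90

Ana ∩ Priya: 08:45-13:30, 15:30-16:00.
Ana ∩ Priya ∩ Carol: 08:45-11:45, 12:00-13:30.
Ana ∩ Priya ∩ Carol ∩ Rosa: 08:45-11:45, 12:00-13:30.
Ana ∩ Priya ∩ Carol ∩ Rosa ∩ Wei: 08:45-10:15, 11:30-11:45, 12:00-12:30, 12:45-13:30.
Those are the intersection windows.
The longest is 08:45-10:15 at 90 minutes.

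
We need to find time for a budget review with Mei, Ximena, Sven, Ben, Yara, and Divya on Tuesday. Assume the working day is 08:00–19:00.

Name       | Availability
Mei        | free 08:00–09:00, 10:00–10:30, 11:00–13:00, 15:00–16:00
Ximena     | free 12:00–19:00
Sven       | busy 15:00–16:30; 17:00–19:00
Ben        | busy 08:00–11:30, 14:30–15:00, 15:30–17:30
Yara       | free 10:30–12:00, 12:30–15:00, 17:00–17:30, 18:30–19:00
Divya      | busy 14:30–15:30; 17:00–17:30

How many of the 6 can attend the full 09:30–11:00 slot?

2

Mei free: 08:00-09:00, 10:00-10:30, 11:00-13:00, 15:00-16:00.
Ximena free: 12:00-19:00.
Sven free: 08:00-15:00, 16:30-17:00 (invert busy blocks within the working day).
Ben free: 11:30-14:30, 15:00-15:30, 17:30-19:00 (invert busy blocks within the working day).
Yara free: 10:30-12:00, 12:30-15:00, 17:00-17:30, 18:30-19:00.
Divya free: 08:00-14:30, 15:30-17:00, 17:30-19:00 (invert busy blocks within the working day).
Sven and Divya can make the full 09:30-11:00 slot — that's 2.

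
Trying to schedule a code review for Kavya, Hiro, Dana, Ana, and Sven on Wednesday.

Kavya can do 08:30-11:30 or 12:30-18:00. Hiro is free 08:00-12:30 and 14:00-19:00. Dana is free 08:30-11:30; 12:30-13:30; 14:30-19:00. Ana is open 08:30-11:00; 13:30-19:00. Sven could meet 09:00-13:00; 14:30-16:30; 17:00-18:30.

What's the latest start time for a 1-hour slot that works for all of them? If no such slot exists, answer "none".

Kavya ∩ Hiro: 08:30-11:30, 14:00-18:00.
Kavya ∩ Hiro ∩ Dana: 08:30-11:30, 14:30-18:00.
Kavya ∩ Hiro ∩ Dana ∩ Ana: 08:30-11:00, 14:30-18:00.
Kavya ∩ Hiro ∩ Dana ∩ Ana ∩ Sven: 09:00-11:00, 14:30-16:30, 17:00-18:00.
The last common window of at least 60 minutes is 17:00-18:00; a 60-minute meeting can start as late as 17:00 and still end by 18:00.

17:00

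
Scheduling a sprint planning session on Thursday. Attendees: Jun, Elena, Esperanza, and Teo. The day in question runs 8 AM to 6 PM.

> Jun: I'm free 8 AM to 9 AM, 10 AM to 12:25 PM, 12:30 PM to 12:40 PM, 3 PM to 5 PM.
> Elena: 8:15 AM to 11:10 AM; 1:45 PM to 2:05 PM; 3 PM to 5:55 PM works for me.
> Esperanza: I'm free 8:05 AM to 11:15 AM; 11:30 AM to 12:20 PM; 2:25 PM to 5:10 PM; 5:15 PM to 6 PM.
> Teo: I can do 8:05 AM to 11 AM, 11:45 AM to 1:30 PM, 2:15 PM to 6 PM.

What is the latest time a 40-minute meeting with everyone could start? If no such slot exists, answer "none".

16:20

Jun ∩ Elena: 08:15-09:00, 10:00-11:10, 15:00-17:00.
Jun ∩ Elena ∩ Esperanza: 08:15-09:00, 10:00-11:10, 15:00-17:00.
Jun ∩ Elena ∩ Esperanza ∩ Teo: 08:15-09:00, 10:00-11:00, 15:00-17:00.
Those are the intersection windows.
The last common window of at least 40 minutes is 15:00-17:00; a 40-minute meeting can start as late as 16:20 and still end by 17:00.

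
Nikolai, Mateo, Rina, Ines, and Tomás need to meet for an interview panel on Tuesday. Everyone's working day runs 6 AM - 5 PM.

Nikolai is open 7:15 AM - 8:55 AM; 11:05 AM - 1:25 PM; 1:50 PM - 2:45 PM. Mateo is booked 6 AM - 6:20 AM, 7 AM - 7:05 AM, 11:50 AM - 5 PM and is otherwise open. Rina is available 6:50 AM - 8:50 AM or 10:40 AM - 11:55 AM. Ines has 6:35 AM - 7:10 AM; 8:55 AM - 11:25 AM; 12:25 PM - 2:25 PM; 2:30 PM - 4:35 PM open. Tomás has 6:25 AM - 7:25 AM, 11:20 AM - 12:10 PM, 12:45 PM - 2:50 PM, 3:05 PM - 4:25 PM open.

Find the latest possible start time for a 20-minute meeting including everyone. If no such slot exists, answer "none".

Nikolai free: 07:15-08:55, 11:05-13:25, 13:50-14:45.
Mateo free: 06:20-07:00, 07:05-11:50 (invert busy blocks within the working day).
Rina free: 06:50-08:50, 10:40-11:55.
Ines free: 06:35-07:10, 08:55-11:25, 12:25-14:25, 14:30-16:35.
Tomás free: 06:25-07:25, 11:20-12:10, 12:45-14:50, 15:05-16:25.
Nikolai ∩ Mateo: 07:15-08:55, 11:05-11:50.
Nikolai ∩ Mateo ∩ Rina: 07:15-08:50, 11:05-11:50.
Nikolai ∩ Mateo ∩ Rina ∩ Ines: 11:05-11:25.
Nikolai ∩ Mateo ∩ Rina ∩ Ines ∩ Tomás: 11:20-11:25.
No common window is at least 20 minutes long.

none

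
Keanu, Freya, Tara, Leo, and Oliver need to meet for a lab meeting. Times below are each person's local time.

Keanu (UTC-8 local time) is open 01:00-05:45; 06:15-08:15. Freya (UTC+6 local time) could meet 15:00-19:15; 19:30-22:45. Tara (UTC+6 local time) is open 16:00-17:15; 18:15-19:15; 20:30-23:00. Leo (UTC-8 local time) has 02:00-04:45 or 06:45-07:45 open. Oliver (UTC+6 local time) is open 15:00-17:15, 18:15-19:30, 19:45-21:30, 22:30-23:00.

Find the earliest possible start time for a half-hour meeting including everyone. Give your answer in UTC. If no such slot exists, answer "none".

Keanu in UTC: 09:00-13:45, 14:15-16:15 (add 8h to convert from UTC-8).
Freya in UTC: 09:00-13:15, 13:30-16:45 (subtract 6h to convert from UTC+6).
Tara in UTC: 10:00-11:15, 12:15-13:15, 14:30-17:00 (subtract 6h to convert from UTC+6).
Leo in UTC: 10:00-12:45, 14:45-15:45 (add 8h to convert from UTC-8).
Oliver in UTC: 09:00-11:15, 12:15-13:30, 13:45-15:30, 16:30-17:00 (subtract 6h to convert from UTC+6).
Keanu ∩ Freya: 09:00-13:15, 13:30-13:45, 14:15-16:15.
Keanu ∩ Freya ∩ Tara: 10:00-11:15, 12:15-13:15, 14:30-16:15.
Keanu ∩ Freya ∩ Tara ∩ Leo: 10:00-11:15, 12:15-12:45, 14:45-15:45.
Keanu ∩ Freya ∩ Tara ∩ Leo ∩ Oliver: 10:00-11:15, 12:15-12:45, 14:45-15:30.
Those are the intersection windows.
The first common window of at least 30 minutes is 10:00-11:15, so the earliest start is 10:00.

10:00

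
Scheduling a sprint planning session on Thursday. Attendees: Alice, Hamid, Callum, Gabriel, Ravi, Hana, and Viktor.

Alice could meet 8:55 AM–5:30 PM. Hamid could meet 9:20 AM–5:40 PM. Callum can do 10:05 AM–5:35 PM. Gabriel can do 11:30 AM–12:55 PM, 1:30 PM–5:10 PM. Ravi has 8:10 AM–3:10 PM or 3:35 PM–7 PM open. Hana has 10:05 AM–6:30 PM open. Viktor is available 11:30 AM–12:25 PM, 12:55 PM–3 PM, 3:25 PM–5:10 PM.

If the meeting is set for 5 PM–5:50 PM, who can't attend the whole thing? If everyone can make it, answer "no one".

Alice: not fully free for 17:00-17:50. Hamid: not fully free for 17:00-17:50. Callum: not fully free for 17:00-17:50. Gabriel: not fully free for 17:00-17:50. Ravi: free for 17:00-17:50. Hana: free for 17:00-17:50. Viktor: not fully free for 17:00-17:50.

Alice, Callum, Gabriel, Hamid, Viktor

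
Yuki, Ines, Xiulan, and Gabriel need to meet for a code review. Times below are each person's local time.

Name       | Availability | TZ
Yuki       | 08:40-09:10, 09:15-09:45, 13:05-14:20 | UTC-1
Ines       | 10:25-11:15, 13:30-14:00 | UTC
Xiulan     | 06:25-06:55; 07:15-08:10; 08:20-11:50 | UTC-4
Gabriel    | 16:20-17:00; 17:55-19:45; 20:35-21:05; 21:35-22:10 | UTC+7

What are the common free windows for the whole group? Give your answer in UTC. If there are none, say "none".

none

Yuki in UTC: 09:40-10:10, 10:15-10:45, 14:05-15:20 (add 1h to convert from UTC-1).
Ines in UTC: 10:25-11:15, 13:30-14:00.
Xiulan in UTC: 10:25-10:55, 11:15-12:10, 12:20-15:50 (add 4h to convert from UTC-4).
Gabriel in UTC: 09:20-10:00, 10:55-12:45, 13:35-14:05, 14:35-15:10 (subtract 7h to convert from UTC+7).
Yuki ∩ Ines: 10:25-10:45.
Yuki ∩ Ines ∩ Xiulan: 10:25-10:45.
Yuki ∩ Ines ∩ Xiulan ∩ Gabriel: ∅.
There is no time when everyone is free.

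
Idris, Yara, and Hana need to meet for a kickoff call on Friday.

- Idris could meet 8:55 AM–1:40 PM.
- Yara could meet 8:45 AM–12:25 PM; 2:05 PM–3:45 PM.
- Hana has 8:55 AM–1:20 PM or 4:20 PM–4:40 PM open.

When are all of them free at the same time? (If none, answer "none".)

Idris ∩ Yara: 08:55-12:25.
Idris ∩ Yara ∩ Hana: 08:55-12:25.

08:55-12:25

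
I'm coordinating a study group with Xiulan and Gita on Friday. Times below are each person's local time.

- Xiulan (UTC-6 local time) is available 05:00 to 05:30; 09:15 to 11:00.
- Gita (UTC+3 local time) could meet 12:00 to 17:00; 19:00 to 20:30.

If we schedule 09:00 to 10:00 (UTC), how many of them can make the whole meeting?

1

Xiulan in UTC: 11:00-11:30, 15:15-17:00 (add 6h to convert from UTC-6).
Gita in UTC: 09:00-14:00, 16:00-17:30 (subtract 3h to convert from UTC+3).
Gita can make the full 09:00-10:00 slot — that's 1.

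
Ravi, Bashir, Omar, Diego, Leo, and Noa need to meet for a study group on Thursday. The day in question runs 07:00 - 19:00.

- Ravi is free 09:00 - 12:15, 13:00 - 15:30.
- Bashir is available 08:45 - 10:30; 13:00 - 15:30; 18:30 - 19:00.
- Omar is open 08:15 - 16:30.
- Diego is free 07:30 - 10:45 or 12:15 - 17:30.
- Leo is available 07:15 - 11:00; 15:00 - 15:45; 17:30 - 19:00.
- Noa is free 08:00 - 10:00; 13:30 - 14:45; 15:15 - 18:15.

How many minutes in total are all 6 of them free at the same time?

Ravi ∩ Bashir: 09:00-10:30, 13:00-15:30.
Ravi ∩ Bashir ∩ Omar: 09:00-10:30, 13:00-15:30.
Ravi ∩ Bashir ∩ Omar ∩ Diego: 09:00-10:30, 13:00-15:30.
Ravi ∩ Bashir ∩ Omar ∩ Diego ∩ Leo: 09:00-10:30, 15:00-15:30.
Ravi ∩ Bashir ∩ Omar ∩ Diego ∩ Leo ∩ Noa: 09:00-10:00, 15:15-15:30.
Summing the common windows: 60 + 15 = 75 minutes.

75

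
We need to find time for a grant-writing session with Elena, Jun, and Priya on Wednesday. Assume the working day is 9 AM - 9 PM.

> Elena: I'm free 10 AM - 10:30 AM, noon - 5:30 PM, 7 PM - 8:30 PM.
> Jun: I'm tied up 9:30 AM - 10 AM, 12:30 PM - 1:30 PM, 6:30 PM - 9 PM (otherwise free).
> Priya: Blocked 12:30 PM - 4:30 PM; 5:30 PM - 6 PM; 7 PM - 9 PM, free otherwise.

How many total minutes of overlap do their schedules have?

120

Elena free: 10:00-10:30, 12:00-17:30, 19:00-20:30.
Jun free: 09:00-09:30, 10:00-12:30, 13:30-18:30 (invert busy blocks within the working day).
Priya free: 09:00-12:30, 16:30-17:30, 18:00-19:00 (invert busy blocks within the working day).
Elena ∩ Jun: 10:00-10:30, 12:00-12:30, 13:30-17:30.
Elena ∩ Jun ∩ Priya: 10:00-10:30, 12:00-12:30, 16:30-17:30.
So the common availability across everyone is 10:00-10:30, 12:00-12:30, 16:30-17:30.
Summing the common windows: 30 + 30 + 60 = 120 minutes.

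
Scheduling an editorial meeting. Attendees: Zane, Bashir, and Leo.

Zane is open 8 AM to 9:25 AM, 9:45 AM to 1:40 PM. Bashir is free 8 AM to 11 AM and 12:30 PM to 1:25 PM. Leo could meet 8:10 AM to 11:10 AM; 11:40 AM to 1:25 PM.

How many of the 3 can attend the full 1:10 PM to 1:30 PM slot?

1

Zane can make the full 13:10-13:30 slot — that's 1.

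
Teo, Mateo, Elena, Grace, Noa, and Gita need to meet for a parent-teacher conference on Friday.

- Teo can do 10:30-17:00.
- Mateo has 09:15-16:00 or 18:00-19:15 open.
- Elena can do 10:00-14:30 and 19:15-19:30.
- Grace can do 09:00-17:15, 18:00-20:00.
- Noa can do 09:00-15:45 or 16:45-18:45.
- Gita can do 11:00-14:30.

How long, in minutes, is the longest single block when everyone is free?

Teo ∩ Mateo: 10:30-16:00.
Teo ∩ Mateo ∩ Elena: 10:30-14:30.
Teo ∩ Mateo ∩ Elena ∩ Grace: 10:30-14:30.
Teo ∩ Mateo ∩ Elena ∩ Grace ∩ Noa: 10:30-14:30.
Teo ∩ Mateo ∩ Elena ∩ Grace ∩ Noa ∩ Gita: 11:00-14:30.
The longest is 11:00-14:30 at 210 minutes.

210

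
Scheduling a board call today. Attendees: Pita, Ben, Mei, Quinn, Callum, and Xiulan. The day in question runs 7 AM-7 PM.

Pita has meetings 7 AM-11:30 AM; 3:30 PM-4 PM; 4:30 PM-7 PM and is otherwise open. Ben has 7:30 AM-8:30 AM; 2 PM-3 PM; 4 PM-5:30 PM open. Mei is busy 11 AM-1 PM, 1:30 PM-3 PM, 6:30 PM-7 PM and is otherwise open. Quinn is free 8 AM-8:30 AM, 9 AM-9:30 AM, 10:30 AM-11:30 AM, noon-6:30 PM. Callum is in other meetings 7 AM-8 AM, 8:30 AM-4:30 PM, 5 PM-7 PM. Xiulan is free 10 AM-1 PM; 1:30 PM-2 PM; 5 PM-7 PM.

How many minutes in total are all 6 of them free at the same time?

0

Pita free: 11:30-15:30, 16:00-16:30 (invert busy blocks within the working day).
Ben free: 07:30-08:30, 14:00-15:00, 16:00-17:30.
Mei free: 07:00-11:00, 13:00-13:30, 15:00-18:30 (invert busy blocks within the working day).
Quinn free: 08:00-08:30, 09:00-09:30, 10:30-11:30, 12:00-18:30.
Callum free: 08:00-08:30, 16:30-17:00 (invert busy blocks within the working day).
Xiulan free: 10:00-13:00, 13:30-14:00, 17:00-19:00.
Pita ∩ Ben: 14:00-15:00, 16:00-16:30.
Pita ∩ Ben ∩ Mei: 16:00-16:30.
Pita ∩ Ben ∩ Mei ∩ Quinn: 16:00-16:30.
Pita ∩ Ben ∩ Mei ∩ Quinn ∩ Callum: ∅.
Pita ∩ Ben ∩ Mei ∩ Quinn ∩ Callum ∩ Xiulan: ∅.
There is no time when everyone is free.
There is no common window, so the total is 0 minutes.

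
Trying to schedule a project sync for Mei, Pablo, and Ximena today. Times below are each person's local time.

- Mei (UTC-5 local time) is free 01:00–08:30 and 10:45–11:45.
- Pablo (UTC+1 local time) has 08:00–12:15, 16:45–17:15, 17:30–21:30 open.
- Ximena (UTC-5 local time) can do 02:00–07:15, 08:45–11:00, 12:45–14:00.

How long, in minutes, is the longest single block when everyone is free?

255

Mei in UTC: 06:00-13:30, 15:45-16:45 (add 5h to convert from UTC-5).
Pablo in UTC: 07:00-11:15, 15:45-16:15, 16:30-20:30 (subtract 1h to convert from UTC+1).
Ximena in UTC: 07:00-12:15, 13:45-16:00, 17:45-19:00 (add 5h to convert from UTC-5).
Mei ∩ Pablo: 07:00-11:15, 15:45-16:15, 16:30-16:45.
Mei ∩ Pablo ∩ Ximena: 07:00-11:15, 15:45-16:00.
Those are the intersection windows.
The longest is 07:00-11:15 at 255 minutes.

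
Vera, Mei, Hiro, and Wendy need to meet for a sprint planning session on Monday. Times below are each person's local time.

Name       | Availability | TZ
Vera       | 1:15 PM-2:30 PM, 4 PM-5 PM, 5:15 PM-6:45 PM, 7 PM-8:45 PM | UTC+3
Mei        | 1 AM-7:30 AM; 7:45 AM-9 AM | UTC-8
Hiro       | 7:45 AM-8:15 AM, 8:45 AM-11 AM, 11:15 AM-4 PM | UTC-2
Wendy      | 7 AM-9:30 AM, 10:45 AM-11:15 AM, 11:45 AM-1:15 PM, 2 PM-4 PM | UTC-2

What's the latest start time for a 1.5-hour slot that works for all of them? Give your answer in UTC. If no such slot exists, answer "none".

none

Vera in UTC: 10:15-11:30, 13:00-14:00, 14:15-15:45, 16:00-17:45 (subtract 3h to convert from UTC+3).
Mei in UTC: 09:00-15:30, 15:45-17:00 (add 8h to convert from UTC-8).
Hiro in UTC: 09:45-10:15, 10:45-13:00, 13:15-18:00 (add 2h to convert from UTC-2).
Wendy in UTC: 09:00-11:30, 12:45-13:15, 13:45-15:15, 16:00-18:00 (add 2h to convert from UTC-2).
Vera ∩ Mei: 10:15-11:30, 13:00-14:00, 14:15-15:30, 16:00-17:00.
Vera ∩ Mei ∩ Hiro: 10:45-11:30, 13:15-14:00, 14:15-15:30, 16:00-17:00.
Vera ∩ Mei ∩ Hiro ∩ Wendy: 10:45-11:30, 13:45-14:00, 14:15-15:15, 16:00-17:00.
No common window is at least 90 minutes long.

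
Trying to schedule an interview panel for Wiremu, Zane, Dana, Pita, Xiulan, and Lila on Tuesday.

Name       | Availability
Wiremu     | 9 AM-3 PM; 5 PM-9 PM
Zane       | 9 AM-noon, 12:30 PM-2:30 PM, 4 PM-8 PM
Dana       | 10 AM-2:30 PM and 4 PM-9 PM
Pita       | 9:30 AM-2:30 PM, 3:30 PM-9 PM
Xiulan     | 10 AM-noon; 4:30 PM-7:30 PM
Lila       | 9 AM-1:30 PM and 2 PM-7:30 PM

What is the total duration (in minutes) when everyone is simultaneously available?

Wiremu ∩ Zane: 09:00-12:00, 12:30-14:30, 17:00-20:00.
Wiremu ∩ Zane ∩ Dana: 10:00-12:00, 12:30-14:30, 17:00-20:00.
Wiremu ∩ Zane ∩ Dana ∩ Pita: 10:00-12:00, 12:30-14:30, 17:00-20:00.
Wiremu ∩ Zane ∩ Dana ∩ Pita ∩ Xiulan: 10:00-12:00, 17:00-19:30.
Wiremu ∩ Zane ∩ Dana ∩ Pita ∩ Xiulan ∩ Lila: 10:00-12:00, 17:00-19:30.
Those are the intersection windows.
Summing the common windows: 120 + 150 = 270 minutes.

270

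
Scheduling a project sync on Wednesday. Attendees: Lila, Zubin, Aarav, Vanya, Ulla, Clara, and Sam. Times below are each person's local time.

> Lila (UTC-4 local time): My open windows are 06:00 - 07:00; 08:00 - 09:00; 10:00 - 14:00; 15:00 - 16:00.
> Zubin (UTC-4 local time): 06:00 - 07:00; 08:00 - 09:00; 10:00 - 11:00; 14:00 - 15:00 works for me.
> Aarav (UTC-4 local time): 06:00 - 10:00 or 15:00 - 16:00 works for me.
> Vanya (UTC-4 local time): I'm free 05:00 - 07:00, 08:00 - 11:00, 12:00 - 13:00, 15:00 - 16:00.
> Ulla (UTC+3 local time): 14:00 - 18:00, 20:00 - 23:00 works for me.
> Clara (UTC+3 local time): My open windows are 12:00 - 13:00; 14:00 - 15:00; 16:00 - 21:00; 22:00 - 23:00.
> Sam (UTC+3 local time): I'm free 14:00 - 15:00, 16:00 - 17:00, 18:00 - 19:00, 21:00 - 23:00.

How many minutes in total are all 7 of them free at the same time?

0

Lila in UTC: 10:00-11:00, 12:00-13:00, 14:00-18:00, 19:00-20:00 (add 4h to convert from UTC-4).
Zubin in UTC: 10:00-11:00, 12:00-13:00, 14:00-15:00, 18:00-19:00 (add 4h to convert from UTC-4).
Aarav in UTC: 10:00-14:00, 19:00-20:00 (add 4h to convert from UTC-4).
Vanya in UTC: 09:00-11:00, 12:00-15:00, 16:00-17:00, 19:00-20:00 (add 4h to convert from UTC-4).
Ulla in UTC: 11:00-15:00, 17:00-20:00 (subtract 3h to convert from UTC+3).
Clara in UTC: 09:00-10:00, 11:00-12:00, 13:00-18:00, 19:00-20:00 (subtract 3h to convert from UTC+3).
Sam in UTC: 11:00-12:00, 13:00-14:00, 15:00-16:00, 18:00-20:00 (subtract 3h to convert from UTC+3).
Lila ∩ Zubin: 10:00-11:00, 12:00-13:00, 14:00-15:00.
Lila ∩ Zubin ∩ Aarav: 10:00-11:00, 12:00-13:00.
Lila ∩ Zubin ∩ Aarav ∩ Vanya: 10:00-11:00, 12:00-13:00.
Lila ∩ Zubin ∩ Aarav ∩ Vanya ∩ Ulla: 12:00-13:00.
Lila ∩ Zubin ∩ Aarav ∩ Vanya ∩ Ulla ∩ Clara: ∅.
Lila ∩ Zubin ∩ Aarav ∩ Vanya ∩ Ulla ∩ Clara ∩ Sam: ∅.
There is no time when everyone is free.
There is no common window, so the total is 0 minutes.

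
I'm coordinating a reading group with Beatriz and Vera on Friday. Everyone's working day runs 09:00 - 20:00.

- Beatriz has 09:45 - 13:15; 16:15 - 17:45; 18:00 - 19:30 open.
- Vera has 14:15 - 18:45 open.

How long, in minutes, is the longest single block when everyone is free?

Beatriz ∩ Vera: 16:15-17:45, 18:00-18:45.
So the common availability across everyone is 16:15-17:45, 18:00-18:45.
The longest is 16:15-17:45 at 90 minutes.

90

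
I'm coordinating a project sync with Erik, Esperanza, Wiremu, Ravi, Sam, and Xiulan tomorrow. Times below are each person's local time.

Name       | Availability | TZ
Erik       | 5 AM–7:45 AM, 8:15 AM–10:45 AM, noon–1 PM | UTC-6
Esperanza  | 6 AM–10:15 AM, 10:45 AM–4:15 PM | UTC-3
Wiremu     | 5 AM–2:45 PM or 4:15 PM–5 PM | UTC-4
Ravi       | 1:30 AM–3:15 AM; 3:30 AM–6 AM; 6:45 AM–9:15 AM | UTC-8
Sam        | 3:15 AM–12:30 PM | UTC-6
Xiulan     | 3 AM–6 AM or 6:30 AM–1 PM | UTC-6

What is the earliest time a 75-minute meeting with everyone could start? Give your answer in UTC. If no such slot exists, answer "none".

Erik in UTC: 11:00-13:45, 14:15-16:45, 18:00-19:00 (add 6h to convert from UTC-6).
Esperanza in UTC: 09:00-13:15, 13:45-19:15 (add 3h to convert from UTC-3).
Wiremu in UTC: 09:00-18:45, 20:15-21:00 (add 4h to convert from UTC-4).
Ravi in UTC: 09:30-11:15, 11:30-14:00, 14:45-17:15 (add 8h to convert from UTC-8).
Sam in UTC: 09:15-18:30 (add 6h to convert from UTC-6).
Xiulan in UTC: 09:00-12:00, 12:30-19:00 (add 6h to convert from UTC-6).
Erik ∩ Esperanza: 11:00-13:15, 14:15-16:45, 18:00-19:00.
Erik ∩ Esperanza ∩ Wiremu: 11:00-13:15, 14:15-16:45, 18:00-18:45.
Erik ∩ Esperanza ∩ Wiremu ∩ Ravi: 11:00-11:15, 11:30-13:15, 14:45-16:45.
Erik ∩ Esperanza ∩ Wiremu ∩ Ravi ∩ Sam: 11:00-11:15, 11:30-13:15, 14:45-16:45.
Erik ∩ Esperanza ∩ Wiremu ∩ Ravi ∩ Sam ∩ Xiulan: 11:00-11:15, 11:30-12:00, 12:30-13:15, 14:45-16:45.
So the common availability across everyone is 11:00-11:15, 11:30-12:00, 12:30-13:15, 14:45-16:45.
The first common window of at least 75 minutes is 14:45-16:45, so the earliest start is 14:45.

14:45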